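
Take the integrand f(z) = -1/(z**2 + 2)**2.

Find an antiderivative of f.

Differentiate the proposed F(z) back; it has to land on f(z) exactly.
Check: d/dz[-z/(4*z**2 + 8) - sqrt(2)*atan(sqrt(2)*z/2)/8] = -1/(z**4 + 4*z**2 + 4), which equals f(z).

An antiderivative is F(z) = -z/(4*z**2 + 8) - sqrt(2)*atan(sqrt(2)*z/2)/8.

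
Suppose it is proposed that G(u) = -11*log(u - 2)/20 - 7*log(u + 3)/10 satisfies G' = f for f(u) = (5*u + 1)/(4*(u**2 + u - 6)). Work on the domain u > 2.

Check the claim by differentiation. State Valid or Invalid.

Invalid: d/du[G] - f = (-5*u - 1)/(2*u**2 + 2*u - 12), which is not 0.

d/du[G] = (-5*u - 1)/(4*u**2 + 4*u - 24)
d/du[G] - f(u) = (-5*u - 1)/(2*u**2 + 2*u - 12) != 0.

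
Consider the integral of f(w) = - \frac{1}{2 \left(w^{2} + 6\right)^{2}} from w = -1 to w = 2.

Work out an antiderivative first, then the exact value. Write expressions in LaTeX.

Antiderivative: F(w) = \frac{- 6 w - \sqrt{6} \left(w^{2} + 6\right) \operatorname{atan}{\left(\frac{\sqrt{6} w}{6} \right)}}{144 \left(w^{2} + 6\right)}; value = - \frac{1}{70} - \frac{\sqrt{6} \operatorname{atan}{\left(\frac{\sqrt{6}}{3} \right)}}{144} - \frac{\sqrt{6} \operatorname{atan}{\left(\frac{\sqrt{6}}{6} \right)}}{144}

Any candidate F(w) must reproduce f(w) exactly when differentiated.
F(w) = \frac{- 6 w - \sqrt{6} \left(w^{2} + 6\right) \operatorname{atan}{\left(\frac{\sqrt{6} w}{6} \right)}}{144 \left(w^{2} + 6\right)} is an antiderivative of f.
Check: d/dw[\frac{- 6 w - \sqrt{6} \left(w^{2} + 6\right) \operatorname{atan}{\left(\frac{\sqrt{6} w}{6} \right)}}{144 \left(w^{2} + 6\right)}] = - \frac{1}{2 w^{4} + 24 w^{2} + 72}, which equals f(w).
F(2) = - \frac{\sqrt{6} \operatorname{atan}{\left(\frac{\sqrt{6}}{3} \right)}}{144} - \frac{1}{120}; F(-1) = \frac{1}{168} + \frac{\sqrt{6} \operatorname{atan}{\left(\frac{\sqrt{6}}{6} \right)}}{144}.
Integral = F(2) - F(-1) = - \frac{1}{70} - \frac{\sqrt{6} \operatorname{atan}{\left(\frac{\sqrt{6}}{3} \right)}}{144} - \frac{\sqrt{6} \operatorname{atan}{\left(\frac{\sqrt{6}}{6} \right)}}{144}.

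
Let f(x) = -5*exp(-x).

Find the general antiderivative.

F(x) = 5*exp(-x) + C

Check any antiderivative F(x) by computing F'(x) and comparing it with f(x).
Check: d/dx[5*exp(-x)] = -5*exp(-x) = f(x).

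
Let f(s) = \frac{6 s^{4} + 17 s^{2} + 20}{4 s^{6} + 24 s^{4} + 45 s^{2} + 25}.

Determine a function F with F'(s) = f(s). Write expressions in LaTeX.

An antiderivative is F(s) = - \frac{s}{2 s^{2} + 5} + \operatorname{atan}{\left(s \right)}.

Whatever form F(s) takes, F'(s) = f(s) is non-negotiable.
Check: d/ds[- \frac{s}{2 s^{2} + 5} + \operatorname{atan}{\left(s \right)}] = \frac{6 s^{4} + 17 s^{2} + 20}{4 s^{6} + 24 s^{4} + 45 s^{2} + 25} = f(s).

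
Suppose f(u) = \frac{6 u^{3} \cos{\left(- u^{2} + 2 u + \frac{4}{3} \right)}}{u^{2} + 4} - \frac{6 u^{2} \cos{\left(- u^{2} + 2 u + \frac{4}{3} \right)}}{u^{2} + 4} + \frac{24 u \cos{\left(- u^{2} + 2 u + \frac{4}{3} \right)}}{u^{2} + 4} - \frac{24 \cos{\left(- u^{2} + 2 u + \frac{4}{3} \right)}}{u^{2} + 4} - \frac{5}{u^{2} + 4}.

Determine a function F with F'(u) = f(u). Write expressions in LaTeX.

An antiderivative is F(u) = - 3 \sin{\left(- u^{2} + 2 u + \frac{4}{3} \right)} - \frac{5 \operatorname{atan}{\left(\frac{u}{2} \right)}}{2}.

Integrate term by term and add the pieces.
Check: d/du[- 3 \sin{\left(- u^{2} + 2 u + \frac{4}{3} \right)} - \frac{5 \operatorname{atan}{\left(\frac{u}{2} \right)}}{2}] = \frac{6 u^{3} \cos{\left(- u^{2} + 2 u + \frac{4}{3} \right)} - 6 u^{2} \cos{\left(- u^{2} + 2 u + \frac{4}{3} \right)} + 24 u \cos{\left(- u^{2} + 2 u + \frac{4}{3} \right)} - 24 \cos{\left(- u^{2} + 2 u + \frac{4}{3} \right)} - 5}{u^{2} + 4}, which equals f(u).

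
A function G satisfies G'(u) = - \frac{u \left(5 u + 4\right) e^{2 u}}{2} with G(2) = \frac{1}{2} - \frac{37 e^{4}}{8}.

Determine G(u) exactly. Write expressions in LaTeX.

Recognize the product-rule pattern: G'(u) = v'r + vr' with v = - \frac{5 u^{2}}{4} + \frac{u}{4} - \frac{1}{8}, r = e^{2 u}, so integration by parts undoes it.
A general antiderivative is \frac{\left(- 10 u^{2} + 2 u - 1\right) e^{2 u}}{8} + C.
The condition gives C = \frac{1}{2} - \frac{37 e^{4}}{8} - (- \frac{37 e^{4}}{8}) = \frac{1}{2}.
So G(u) = \frac{\left(- 10 u^{2} + 2 u - 1\right) e^{2 u}}{8} + \frac{1}{2}.
Check: d/du[\frac{\left(- 10 u^{2} + 2 u - 1\right) e^{2 u}}{8} + \frac{1}{2}] = - \frac{5 u^{2} e^{2 u}}{2} - 2 u e^{2 u}, which equals G'(u).

G(u) = \frac{\left(- 10 u^{2} + 2 u - 1\right) e^{2 u}}{8} + \frac{1}{2}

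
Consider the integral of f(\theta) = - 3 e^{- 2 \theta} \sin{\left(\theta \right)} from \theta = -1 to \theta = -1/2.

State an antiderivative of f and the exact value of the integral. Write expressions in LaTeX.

A candidate is checked by its d/d\theta: the result must match f(\theta).
F(\theta) = \frac{6 e^{- 2 \theta} \sin{\left(\theta \right)}}{5} + \frac{3 e^{- 2 \theta} \cos{\left(\theta \right)}}{5} is an antiderivative of f.
Check: d/d\theta[\frac{6 e^{- 2 \theta} \sin{\left(\theta \right)}}{5} + \frac{3 e^{- 2 \theta} \cos{\left(\theta \right)}}{5}] = - 3 e^{- 2 \theta} \sin{\left(\theta \right)} = f(\theta).
F(-1/2) = - \frac{6 e \sin{\left(\frac{1}{2} \right)}}{5} + \frac{3 e \cos{\left(\frac{1}{2} \right)}}{5}; F(-1) = - \frac{6 e^{2} \sin{\left(1 \right)}}{5} + \frac{3 e^{2} \cos{\left(1 \right)}}{5}.
Integral = F(-1/2) - F(-1) = - \frac{3 e^{2} \cos{\left(1 \right)}}{5} - \frac{6 e \sin{\left(\frac{1}{2} \right)}}{5} + \frac{3 e \cos{\left(\frac{1}{2} \right)}}{5} + \frac{6 e^{2} \sin{\left(1 \right)}}{5}.

Antiderivative: F(\theta) = \frac{6 e^{- 2 \theta} \sin{\left(\theta \right)}}{5} + \frac{3 e^{- 2 \theta} \cos{\left(\theta \right)}}{5}; value = - \frac{3 e^{2} \cos{\left(1 \right)}}{5} - \frac{6 e \sin{\left(\frac{1}{2} \right)}}{5} + \frac{3 e \cos{\left(\frac{1}{2} \right)}}{5} + \frac{6 e^{2} \sin{\left(1 \right)}}{5}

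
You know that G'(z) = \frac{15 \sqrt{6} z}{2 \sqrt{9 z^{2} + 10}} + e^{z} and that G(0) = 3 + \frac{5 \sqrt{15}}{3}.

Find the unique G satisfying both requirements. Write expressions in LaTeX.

G(z) = \frac{5 \sqrt{6} \sqrt{9 z^{2} + 10} + 6 e^{z} + 12}{6}

Integrate term by term and add the pieces.
A general antiderivative is 5 \sqrt{\frac{3 z^{2}}{2} + \frac{5}{3}} + e^{z} + C.
The condition gives C = 3 + \frac{5 \sqrt{15}}{3} - (1 + \frac{5 \sqrt{15}}{3}) = 2.
So G(z) = \frac{5 \sqrt{6} \sqrt{9 z^{2} + 10} + 6 e^{z} + 12}{6}.
Check: d/dz[\frac{5 \sqrt{6} \sqrt{9 z^{2} + 10} + 6 e^{z} + 12}{6}] = \frac{15 \sqrt{6} z + 2 \sqrt{9 z^{2} + 10} e^{z}}{2 \sqrt{9 z^{2} + 10}}, which equals G'(z).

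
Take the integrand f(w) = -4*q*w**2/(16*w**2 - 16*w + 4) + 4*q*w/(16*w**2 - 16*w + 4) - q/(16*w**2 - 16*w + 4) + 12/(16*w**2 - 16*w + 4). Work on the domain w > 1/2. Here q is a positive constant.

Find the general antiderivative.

F(w) = (-2*q*w**2 + q*w - 6)/(8*w - 4) + C

The integrand splits into summands that can be handled one at a time.
Check: d/dw[(-2*q*w**2 + q*w - 6)/(8*w - 4)] = (-4*q*w**2 + 4*q*w - q + 12)/(16*w**2 - 16*w + 4), which equals f(w).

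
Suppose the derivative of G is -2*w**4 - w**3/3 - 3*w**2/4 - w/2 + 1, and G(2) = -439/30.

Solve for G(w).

Integrate term by term and add the pieces.
A general antiderivative is -2*w**5/5 - w**4/12 - w**3/4 - w**2/4 + w + C.
The condition gives C = -439/30 - (-227/15) = 1/2.
So G(w) = -2*w**5/5 - w**4/12 - w**3/4 - w**2/4 + w + 1/2.
Check: d/dw[-2*w**5/5 - w**4/12 - w**3/4 - w**2/4 + w + 1/2] = -2*w**4 - w**3/3 - 3*w**2/4 - w/2 + 1 = G'(w).

G(w) = -2*w**5/5 - w**4/12 - w**3/4 - w**2/4 + w + 1/2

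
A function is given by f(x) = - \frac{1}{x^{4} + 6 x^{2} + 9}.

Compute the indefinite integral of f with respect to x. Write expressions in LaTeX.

F(x) = \frac{- 3 x - \sqrt{3} \left(x^{2} + 3\right) \operatorname{atan}{\left(\frac{\sqrt{3} x}{3} \right)}}{18 \left(x^{2} + 3\right)} + C

Check any antiderivative F(x) by computing F'(x) and comparing it with f(x).
Check: d/dx[\frac{- 3 x - \sqrt{3} \left(x^{2} + 3\right) \operatorname{atan}{\left(\frac{\sqrt{3} x}{3} \right)}}{18 \left(x^{2} + 3\right)}] = - \frac{1}{x^{4} + 6 x^{2} + 9} = f(x).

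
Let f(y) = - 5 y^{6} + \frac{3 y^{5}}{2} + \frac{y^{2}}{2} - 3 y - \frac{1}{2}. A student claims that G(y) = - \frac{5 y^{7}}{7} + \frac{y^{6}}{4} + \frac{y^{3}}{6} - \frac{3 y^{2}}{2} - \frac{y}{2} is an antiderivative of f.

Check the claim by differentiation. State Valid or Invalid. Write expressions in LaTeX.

d/dy[G] = - 5 y^{6} + \frac{3 y^{5}}{2} + \frac{y^{2}}{2} - 3 y - \frac{1}{2}
This equals f(y) exactly, so the claim holds.

Valid - differentiating G returns exactly f.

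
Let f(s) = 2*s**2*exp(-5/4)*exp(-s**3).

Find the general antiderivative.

f matches the chain-rule pattern g'(h)*h' with inner function h(s) = -s**3 - 5/4; substituting u = h(s) collapses the integral.
Check: d/ds[-2*exp(-5/4)*exp(-s**3)/3] = 2*s**2*exp(-5/4)*exp(-s**3) = f(s).

F(s) = -2*exp(-5/4)*exp(-s**3)/3 + C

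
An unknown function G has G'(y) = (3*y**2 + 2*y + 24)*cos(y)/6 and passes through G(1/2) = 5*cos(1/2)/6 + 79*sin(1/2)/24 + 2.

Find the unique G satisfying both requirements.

Differentiate the proposed G(y) back; it has to land on the given G'(y).
A general antiderivative is y**2*sin(y)/2 + y*sin(y)/3 + y*cos(y) + 3*sin(y) + cos(y)/3 + C.
The condition gives C = 5*cos(1/2)/6 + 79*sin(1/2)/24 + 2 - (5*cos(1/2)/6 + 79*sin(1/2)/24) = 2.
So G(y) = y**2*sin(y)/2 + y*sin(y)/3 + y*cos(y) + 3*sin(y) + cos(y)/3 + 2.
Check: d/dy[y**2*sin(y)/2 + y*sin(y)/3 + y*cos(y) + 3*sin(y) + cos(y)/3 + 2] = y**2*cos(y)/2 + y*cos(y)/3 + 4*cos(y), which equals G'(y).

G(y) = y**2*sin(y)/2 + y*sin(y)/3 + y*cos(y) + 3*sin(y) + cos(y)/3 + 2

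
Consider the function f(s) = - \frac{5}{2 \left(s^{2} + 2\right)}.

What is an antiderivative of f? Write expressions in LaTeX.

An antiderivative is F(s) = - \frac{5 \sqrt{2} \operatorname{atan}{\left(\frac{\sqrt{2} s}{2} \right)}}{4}.

Check any antiderivative F(s) by computing F'(s) and comparing it with f(s).
Check: d/ds[- \frac{5 \sqrt{2} \operatorname{atan}{\left(\frac{\sqrt{2} s}{2} \right)}}{4}] = - \frac{5}{2 s^{2} + 4}, which equals f(s).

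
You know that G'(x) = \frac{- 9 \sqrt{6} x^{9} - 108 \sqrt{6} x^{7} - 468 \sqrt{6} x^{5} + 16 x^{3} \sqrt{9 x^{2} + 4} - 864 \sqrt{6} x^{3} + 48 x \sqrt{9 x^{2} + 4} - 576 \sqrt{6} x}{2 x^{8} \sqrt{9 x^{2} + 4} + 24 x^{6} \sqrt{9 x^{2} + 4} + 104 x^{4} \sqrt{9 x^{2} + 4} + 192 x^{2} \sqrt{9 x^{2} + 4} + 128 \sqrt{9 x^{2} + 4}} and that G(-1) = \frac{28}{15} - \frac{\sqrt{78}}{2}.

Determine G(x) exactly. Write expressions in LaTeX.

Differentiate the proposed G(x) back; it has to land on the given G'(x).
A general antiderivative is - 3 \sqrt{\frac{3 x^{2}}{2} + \frac{2}{3}} - \frac{1}{\frac{x^{4}}{2} + 3 x^{2} + 4} + C.
The condition gives C = \frac{28}{15} - \frac{\sqrt{78}}{2} - (- \frac{\sqrt{78}}{2} - \frac{2}{15}) = 2.
So G(x) = - 3 \sqrt{\frac{3 x^{2}}{2} + \frac{2}{3}} + 2 - \frac{1}{\frac{x^{4}}{2} + 3 x^{2} + 4}.
Check: d/dx[- 3 \sqrt{\frac{3 x^{2}}{2} + \frac{2}{3}} + 2 - \frac{1}{\frac{x^{4}}{2} + 3 x^{2} + 4}] = \frac{- 9 \sqrt{6} x^{9} - 108 \sqrt{6} x^{7} - 468 \sqrt{6} x^{5} + 16 x^{3} \sqrt{9 x^{2} + 4} - 864 \sqrt{6} x^{3} + 48 x \sqrt{9 x^{2} + 4} - 576 \sqrt{6} x}{2 x^{8} \sqrt{9 x^{2} + 4} + 24 x^{6} \sqrt{9 x^{2} + 4} + 104 x^{4} \sqrt{9 x^{2} + 4} + 192 x^{2} \sqrt{9 x^{2} + 4} + 128 \sqrt{9 x^{2} + 4}} = G'(x).

G(x) = - 3 \sqrt{\frac{3 x^{2}}{2} + \frac{2}{3}} + 2 - \frac{1}{\frac{x^{4}}{2} + 3 x^{2} + 4}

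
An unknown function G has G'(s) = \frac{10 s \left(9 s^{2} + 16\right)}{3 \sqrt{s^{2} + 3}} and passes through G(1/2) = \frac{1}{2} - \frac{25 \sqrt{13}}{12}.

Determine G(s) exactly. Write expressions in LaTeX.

G(s) = - 4 \left(\frac{5}{3} - \frac{5 s^{2}}{2}\right) \sqrt{s^{2} + 3} + \frac{1}{2}

G'(s) has the shape u'v + uv' for u = - 4 \sqrt{s^{2} + 3} and v = \frac{5}{3} - \frac{5 s^{2}}{2} — it is the derivative of the product u*v.
A general antiderivative is - 4 \left(\frac{5}{3} - \frac{5 s^{2}}{2}\right) \sqrt{s^{2} + 3} + C.
The condition gives C = \frac{1}{2} - \frac{25 \sqrt{13}}{12} - (- \frac{25 \sqrt{13}}{12}) = \frac{1}{2}.
So G(s) = - 4 \left(\frac{5}{3} - \frac{5 s^{2}}{2}\right) \sqrt{s^{2} + 3} + \frac{1}{2}.
Check: d/ds[- 4 \left(\frac{5}{3} - \frac{5 s^{2}}{2}\right) \sqrt{s^{2} + 3} + \frac{1}{2}] = \frac{90 s^{3} + 160 s}{3 \sqrt{s^{2} + 3}}, which equals G'(s).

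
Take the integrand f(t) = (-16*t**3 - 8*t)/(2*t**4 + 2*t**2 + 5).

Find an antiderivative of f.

An antiderivative is F(t) = -2*log(2*t**4 + 2*t**2 + 5).

f matches the chain-rule pattern g'(h)*h' with inner function h(t) = 2*t**4 + 2*t**2 + 5; substituting u = h(t) collapses the integral.
Check: d/dt[-2*log(2*t**4 + 2*t**2 + 5)] = (-16*t**3 - 8*t)/(2*t**4 + 2*t**2 + 5) = f(t).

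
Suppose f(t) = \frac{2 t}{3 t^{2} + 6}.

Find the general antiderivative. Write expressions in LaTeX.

f matches the chain-rule pattern g'(h)*h' with inner function h(t) = t^{2} + 2; substituting u = h(t) collapses the integral.
Check: d/dt[\frac{\log{\left(t^{2} + 2 \right)}}{3}] = \frac{2 t}{3 t^{2} + 6} = f(t).

F(t) = \frac{\log{\left(t^{2} + 2 \right)}}{3} + C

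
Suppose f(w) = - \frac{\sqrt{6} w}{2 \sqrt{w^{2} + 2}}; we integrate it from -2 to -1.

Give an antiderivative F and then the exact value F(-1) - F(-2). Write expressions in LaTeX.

Antiderivative: F(w) = - \frac{\sqrt{6} \sqrt{w^{2} + 2}}{2}; value = 3 - \frac{3 \sqrt{2}}{2}

The substitution u = \frac{3 w^{2}}{2} + 3 works: f is exactly (dF/du)*(du/dw) for that inner function.
F(w) = - \frac{\sqrt{6} \sqrt{w^{2} + 2}}{2} is an antiderivative of f.
Check: d/dw[- \frac{\sqrt{6} \sqrt{w^{2} + 2}}{2}] = - \frac{\sqrt{6} w}{2 \sqrt{w^{2} + 2}} = f(w).
F(-1) = - \frac{3 \sqrt{2}}{2}; F(-2) = -3.
Integral = F(-1) - F(-2) = 3 - \frac{3 \sqrt{2}}{2}.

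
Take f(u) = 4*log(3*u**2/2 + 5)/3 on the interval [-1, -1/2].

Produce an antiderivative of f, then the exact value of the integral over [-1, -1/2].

An antiderivative F(u) passes only if d/du[F] lands on f(u) exactly.
F(u) = 4*(3*u*log(3*u**2/2 + 5) - 6*u + 2*sqrt(30)*atan(sqrt(30)*u/10))/9 is an antiderivative of f.
Check: d/du[4*(3*u*log(3*u**2/2 + 5) - 6*u + 2*sqrt(30)*atan(sqrt(30)*u/10))/9] = 4*log(3*u**2/2 + 5)/3 = f(u).
F(-1/2) = -8*sqrt(30)*atan(sqrt(30)/20)/9 - 2*log(43/8)/3 + 4/3; F(-1) = -4*log(13/2)/3 - 8*sqrt(30)*atan(sqrt(30)/10)/9 + 8/3.
Integral = F(-1/2) - F(-1) = -4/3 - 8*sqrt(30)*atan(sqrt(30)/20)/9 - 2*log(43/8)/3 + 8*sqrt(30)*atan(sqrt(30)/10)/9 + 4*log(13/2)/3.

Antiderivative: F(u) = 4*(3*u*log(3*u**2/2 + 5) - 6*u + 2*sqrt(30)*atan(sqrt(30)*u/10))/9; value = -4/3 - 8*sqrt(30)*atan(sqrt(30)/20)/9 - 2*log(43/8)/3 + 8*sqrt(30)*atan(sqrt(30)/10)/9 + 4*log(13/2)/3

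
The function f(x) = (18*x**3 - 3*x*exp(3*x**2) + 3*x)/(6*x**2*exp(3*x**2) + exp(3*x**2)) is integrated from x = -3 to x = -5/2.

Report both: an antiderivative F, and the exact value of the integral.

Since d/dx undoes antidifferentiation here, F'(x) = f(x) is required of F(x).
F(x) = (-exp(3*x**2)*log(2*x**2 + 1/3) - 2)*exp(-3*x**2)/4 is an antiderivative of f.
Check: d/dx[(-exp(3*x**2)*log(2*x**2 + 1/3) - 2)*exp(-3*x**2)/4] = (18*x**3 - 3*x*exp(3*x**2) + 3*x)/(6*x**2*exp(3*x**2) + exp(3*x**2)) = f(x).
F(-5/2) = -log(77/6)/4 - exp(-75/4)/2; F(-3) = -log(55/3)/4 - exp(-27)/2.
Integral = F(-5/2) - F(-3) = -log(77/6)/4 - exp(-75/4)/2 + exp(-27)/2 + log(55/3)/4.

Antiderivative: F(x) = (-exp(3*x**2)*log(2*x**2 + 1/3) - 2)*exp(-3*x**2)/4; value = -log(77/6)/4 - exp(-75/4)/2 + exp(-27)/2 + log(55/3)/4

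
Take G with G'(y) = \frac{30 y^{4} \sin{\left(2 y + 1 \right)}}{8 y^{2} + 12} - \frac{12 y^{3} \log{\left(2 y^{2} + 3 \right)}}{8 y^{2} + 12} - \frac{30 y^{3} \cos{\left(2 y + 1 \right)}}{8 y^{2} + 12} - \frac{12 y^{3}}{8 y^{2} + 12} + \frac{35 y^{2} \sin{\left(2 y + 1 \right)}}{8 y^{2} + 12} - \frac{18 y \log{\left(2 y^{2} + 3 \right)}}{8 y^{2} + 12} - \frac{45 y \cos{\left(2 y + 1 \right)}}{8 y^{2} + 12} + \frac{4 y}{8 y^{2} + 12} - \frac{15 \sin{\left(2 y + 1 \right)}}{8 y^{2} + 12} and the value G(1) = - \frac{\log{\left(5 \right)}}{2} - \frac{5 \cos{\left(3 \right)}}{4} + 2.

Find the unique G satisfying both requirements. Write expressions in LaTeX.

G(y) = \left(\frac{1}{4} - \frac{3 y^{2}}{4}\right) \left(\log{\left(2 y^{2} + 3 \right)} + \frac{5 \cos{\left(2 y + 1 \right)}}{2}\right) + 2

G'(y) has the shape u'v + uv' for u = \frac{1}{4} - \frac{3 y^{2}}{4} and v = \log{\left(2 y^{2} + 3 \right)} + \frac{5 \cos{\left(2 y + 1 \right)}}{2} — it is the derivative of the product u*v.
A general antiderivative is \left(\frac{1}{4} - \frac{3 y^{2}}{4}\right) \left(\log{\left(2 y^{2} + 3 \right)} + \frac{5 \cos{\left(2 y + 1 \right)}}{2}\right) + C.
The condition gives C = - \frac{\log{\left(5 \right)}}{2} - \frac{5 \cos{\left(3 \right)}}{4} + 2 - (- \frac{\log{\left(5 \right)}}{2} - \frac{5 \cos{\left(3 \right)}}{4}) = 2.
So G(y) = \left(\frac{1}{4} - \frac{3 y^{2}}{4}\right) \left(\log{\left(2 y^{2} + 3 \right)} + \frac{5 \cos{\left(2 y + 1 \right)}}{2}\right) + 2.
Check: d/dy[\left(\frac{1}{4} - \frac{3 y^{2}}{4}\right) \left(\log{\left(2 y^{2} + 3 \right)} + \frac{5 \cos{\left(2 y + 1 \right)}}{2}\right) + 2] = \frac{30 y^{4} \sin{\left(2 y + 1 \right)} - 12 y^{3} \log{\left(2 y^{2} + 3 \right)} - 30 y^{3} \cos{\left(2 y + 1 \right)} - 12 y^{3} + 35 y^{2} \sin{\left(2 y + 1 \right)} - 18 y \log{\left(2 y^{2} + 3 \right)} - 45 y \cos{\left(2 y + 1 \right)} + 4 y - 15 \sin{\left(2 y + 1 \right)}}{8 y^{2} + 12}, which equals G'(y).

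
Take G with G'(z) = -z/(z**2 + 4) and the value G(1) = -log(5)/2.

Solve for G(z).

G'(z) matches the chain-rule pattern g'(h)*h' with inner function h(z) = z**2 + 4; substituting u = h(z) collapses the integral.
A general antiderivative is -log(z**2 + 4)/2 + C.
The condition gives C = -log(5)/2 - (-log(5)/2) = 0.
So G(z) = -log(z**2 + 4)/2.
Check: d/dz[-log(z**2 + 4)/2] = -z/(z**2 + 4) = G'(z).

G(z) = -log(z**2 + 4)/2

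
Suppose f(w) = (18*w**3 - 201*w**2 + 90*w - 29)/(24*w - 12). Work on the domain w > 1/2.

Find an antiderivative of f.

An antiderivative F(w) passes only if d/dw[F] lands on f(w) exactly.
Check: d/dw[w**3/4 - 4*w**2 - w/4 - 4*log(2*w - 1)/3] = (18*w**3 - 201*w**2 + 90*w - 29)/(24*w - 12) = f(w).

An antiderivative is F(w) = w**3/4 - 4*w**2 - w/4 - 4*log(2*w - 1)/3.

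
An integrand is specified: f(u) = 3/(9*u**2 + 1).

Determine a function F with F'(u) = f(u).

An antiderivative F(u) passes only if d/du[F] lands on f(u) exactly.
Check: d/du[atan(3*u)] = 3/(9*u**2 + 1) = f(u).

An antiderivative is F(u) = atan(3*u).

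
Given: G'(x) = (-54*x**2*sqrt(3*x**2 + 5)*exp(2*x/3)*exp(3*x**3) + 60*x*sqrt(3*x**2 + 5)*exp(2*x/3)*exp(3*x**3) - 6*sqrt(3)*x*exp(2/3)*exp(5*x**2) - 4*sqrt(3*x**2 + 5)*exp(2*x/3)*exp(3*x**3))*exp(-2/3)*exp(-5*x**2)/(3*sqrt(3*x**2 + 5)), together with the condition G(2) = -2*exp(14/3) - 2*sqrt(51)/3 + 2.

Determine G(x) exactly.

For G(x) to be correct, d/dx[G] must agree with the stated G'(x) identically.
A general antiderivative is -2*sqrt(x**2 + 5/3) - 2*exp(3*x**3 - 5*x**2 + 2*x/3 - 2/3) + C.
The condition gives C = -2*exp(14/3) - 2*sqrt(51)/3 + 2 - (-2*exp(14/3) - 2*sqrt(51)/3) = 2.
So G(x) = 2*(-sqrt(3)*sqrt(3*x**2 + 5) - 3*exp(3*x**3 - 5*x**2 + 2*x/3 - 2/3) + 3)/3.
Check: d/dx[2*(-sqrt(3)*sqrt(3*x**2 + 5) - 3*exp(3*x**3 - 5*x**2 + 2*x/3 - 2/3) + 3)/3] = (-54*x**2*sqrt(3*x**2 + 5)*exp(-2/3)*exp(2*x/3)*exp(-5*x**2)*exp(3*x**3) + 60*x*sqrt(3*x**2 + 5)*exp(-2/3)*exp(2*x/3)*exp(-5*x**2)*exp(3*x**3) - 6*sqrt(3)*x - 4*sqrt(3*x**2 + 5)*exp(-2/3)*exp(2*x/3)*exp(-5*x**2)*exp(3*x**3))/(3*sqrt(3*x**2 + 5)), which equals G'(x).

G(x) = 2*(-sqrt(3)*sqrt(3*x**2 + 5) - 3*exp(3*x**3 - 5*x**2 + 2*x/3 - 2/3) + 3)/3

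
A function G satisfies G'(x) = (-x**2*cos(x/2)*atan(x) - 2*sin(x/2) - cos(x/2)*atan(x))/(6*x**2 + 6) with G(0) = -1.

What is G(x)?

G'(x) has the shape u'v + uv' for u = -atan(x)/3 and v = sin(x/2) — it is the derivative of the product u*v.
A general antiderivative is -sin(x/2)*atan(x)/3 + C.
The condition gives C = -1 - (0) = -1.
So G(x) = (-sin(x/2)*atan(x) - 3)/3.
Check: d/dx[(-sin(x/2)*atan(x) - 3)/3] = (-x**2*cos(x/2)*atan(x) - 2*sin(x/2) - cos(x/2)*atan(x))/(6*x**2 + 6) = G'(x).

G(x) = (-sin(x/2)*atan(x) - 3)/3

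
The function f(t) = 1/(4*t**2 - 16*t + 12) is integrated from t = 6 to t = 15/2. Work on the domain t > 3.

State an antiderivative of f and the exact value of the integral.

Factor the denominator (4*(t - 3)*(t - 1)) and decompose: f = -1/(8*(t - 1)) + 1/(8*(t - 3)); each piece integrates to a log, atan, or power term.
F(t) = log(t - 3)/8 - log(t - 1)/8 is an antiderivative of f.
Check: d/dt[log(t - 3)/8 - log(t - 1)/8] = 1/(4*t**2 - 16*t + 12) = f(t).
F(15/2) = -log(13/2)/8 + log(9/2)/8; F(6) = -log(5)/8 + log(3)/8.
Integral = F(15/2) - F(6) = -log(13/2)/8 - log(3)/8 + log(9/2)/8 + log(5)/8.

Antiderivative: F(t) = log(t - 3)/8 - log(t - 1)/8; value = -log(13/2)/8 - log(3)/8 + log(9/2)/8 + log(5)/8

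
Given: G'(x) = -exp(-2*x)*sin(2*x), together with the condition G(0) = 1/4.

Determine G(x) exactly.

The proposed G(x) is checked by its d/dx: the result must match the given G'(x).
A general antiderivative is exp(-2*x)*sin(2*x)/4 + exp(-2*x)*cos(2*x)/4 + C.
The condition gives C = 1/4 - (1/4) = 0.
So G(x) = (sin(2*x) + cos(2*x))*exp(-2*x)/4.
Check: d/dx[(sin(2*x) + cos(2*x))*exp(-2*x)/4] = -exp(-2*x)*sin(2*x) = G'(x).

G(x) = (sin(2*x) + cos(2*x))*exp(-2*x)/4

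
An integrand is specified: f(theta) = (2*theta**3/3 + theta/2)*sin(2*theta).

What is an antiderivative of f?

An antiderivative is F(theta) = -theta**3*cos(2*theta)/3 + theta**2*sin(2*theta)/2 + theta*cos(2*theta)/4 - sin(2*theta)/8.

Check any antiderivative F(theta) by computing F'(theta) and comparing it with f(theta).
Check: d/dtheta[-theta**3*cos(2*theta)/3 + theta**2*sin(2*theta)/2 + theta*cos(2*theta)/4 - sin(2*theta)/8] = 2*theta**3*sin(2*theta)/3 + theta*sin(2*theta)/2, which equals f(theta).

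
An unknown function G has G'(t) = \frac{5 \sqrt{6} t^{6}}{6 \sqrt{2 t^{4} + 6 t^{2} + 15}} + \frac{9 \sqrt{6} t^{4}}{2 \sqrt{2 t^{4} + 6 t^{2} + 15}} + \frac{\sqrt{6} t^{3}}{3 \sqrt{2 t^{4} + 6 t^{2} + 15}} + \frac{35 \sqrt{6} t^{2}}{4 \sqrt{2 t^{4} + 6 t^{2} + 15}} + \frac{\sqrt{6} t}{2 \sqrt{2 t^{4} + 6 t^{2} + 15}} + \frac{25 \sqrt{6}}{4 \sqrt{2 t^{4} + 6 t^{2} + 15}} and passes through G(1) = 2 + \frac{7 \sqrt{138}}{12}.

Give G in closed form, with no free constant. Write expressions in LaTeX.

G(t) = \frac{- \sqrt{6} \left(- t^{3} - 5 t - 1\right) \sqrt{2 t^{4} + 6 t^{2} + 15} + 24}{12}

G'(t) has the shape u'v + uv' for u = - \sqrt{\frac{t^{4}}{3} + t^{2} + \frac{5}{2}} and v = - \frac{t^{3}}{2} - \frac{5 t}{2} - \frac{1}{2} — it is the derivative of the product u*v.
A general antiderivative is - \left(- \frac{t^{3}}{2} - \frac{5 t}{2} - \frac{1}{2}\right) \sqrt{\frac{t^{4}}{3} + t^{2} + \frac{5}{2}} + C.
The condition gives C = 2 + \frac{7 \sqrt{138}}{12} - (\frac{7 \sqrt{138}}{12}) = 2.
So G(t) = \frac{- \sqrt{6} \left(- t^{3} - 5 t - 1\right) \sqrt{2 t^{4} + 6 t^{2} + 15} + 24}{12}.
Check: d/dt[\frac{- \sqrt{6} \left(- t^{3} - 5 t - 1\right) \sqrt{2 t^{4} + 6 t^{2} + 15} + 24}{12}] = \frac{10 \sqrt{6} t^{6} + 54 \sqrt{6} t^{4} + 4 \sqrt{6} t^{3} + 105 \sqrt{6} t^{2} + 6 \sqrt{6} t + 75 \sqrt{6}}{12 \sqrt{2 t^{4} + 6 t^{2} + 15}}, which equals G'(t).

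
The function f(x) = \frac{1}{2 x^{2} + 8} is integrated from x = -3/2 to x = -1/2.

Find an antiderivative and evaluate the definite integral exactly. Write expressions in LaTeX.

Antiderivative: F(x) = \frac{\operatorname{atan}{\left(\frac{x}{2} \right)}}{4}; value = - \frac{\operatorname{atan}{\left(\frac{1}{4} \right)}}{4} + \frac{\operatorname{atan}{\left(\frac{3}{4} \right)}}{4}

Whatever form F(x) takes, F'(x) = f(x) is non-negotiable.
F(x) = \frac{\operatorname{atan}{\left(\frac{x}{2} \right)}}{4} is an antiderivative of f.
Check: d/dx[\frac{\operatorname{atan}{\left(\frac{x}{2} \right)}}{4}] = \frac{1}{2 x^{2} + 8} = f(x).
F(-1/2) = - \frac{\operatorname{atan}{\left(\frac{1}{4} \right)}}{4}; F(-3/2) = - \frac{\operatorname{atan}{\left(\frac{3}{4} \right)}}{4}.
Integral = F(-1/2) - F(-3/2) = - \frac{\operatorname{atan}{\left(\frac{1}{4} \right)}}{4} + \frac{\operatorname{atan}{\left(\frac{3}{4} \right)}}{4}.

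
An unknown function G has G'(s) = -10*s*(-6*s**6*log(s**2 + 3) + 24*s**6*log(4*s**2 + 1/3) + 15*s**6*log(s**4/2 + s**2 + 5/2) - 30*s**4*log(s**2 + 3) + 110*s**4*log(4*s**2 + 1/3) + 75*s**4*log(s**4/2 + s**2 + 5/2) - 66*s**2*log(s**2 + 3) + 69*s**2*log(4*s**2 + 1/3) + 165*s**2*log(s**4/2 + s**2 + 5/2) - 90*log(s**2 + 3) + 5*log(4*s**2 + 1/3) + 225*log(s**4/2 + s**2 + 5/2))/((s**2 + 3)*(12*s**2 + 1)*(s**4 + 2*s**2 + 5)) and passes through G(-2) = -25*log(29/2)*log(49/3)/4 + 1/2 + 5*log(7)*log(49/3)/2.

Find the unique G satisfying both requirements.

G'(s) has the shape u'v + uv' for u = 5*log(s**2 + 3)/2 - 25*log(s**4/2 + s**2 + 5/2)/4 and v = log(4*s**2 + 1/3) — it is the derivative of the product u*v.
A general antiderivative is 5*(log(s**2 + 3)/2 - 5*log(s**4/2 + s**2 + 5/2)/4)*log(4*s**2 + 1/3) + C.
The condition gives C = -25*log(29/2)*log(49/3)/4 + 1/2 + 5*log(7)*log(49/3)/2 - (-25*log(29/2)*log(49/3)/4 + 5*log(7)*log(49/3)/2) = 1/2.
So G(s) = 5*log(s**2 + 3)*log(4*s**2 + 1/3)/2 - 25*log(4*s**2 + 1/3)*log(s**4/2 + s**2 + 5/2)/4 + 1/2.
Check: d/ds[5*log(s**2 + 3)*log(4*s**2 + 1/3)/2 - 25*log(4*s**2 + 1/3)*log(s**4/2 + s**2 + 5/2)/4 + 1/2] = (60*s**7*log(s**2 + 3) - 240*s**7*log(4*s**2 + 1/3) - 150*s**7*log(s**4/2 + s**2 + 5/2) + 300*s**5*log(s**2 + 3) - 1100*s**5*log(4*s**2 + 1/3) - 750*s**5*log(s**4/2 + s**2 + 5/2) + 660*s**3*log(s**2 + 3) - 690*s**3*log(4*s**2 + 1/3) - 1650*s**3*log(s**4/2 + s**2 + 5/2) + 900*s*log(s**2 + 3) - 50*s*log(4*s**2 + 1/3) - 2250*s*log(s**4/2 + s**2 + 5/2))/(12*s**8 + 61*s**6 + 137*s**4 + 191*s**2 + 15), which equals G'(s).

G(s) = 5*log(s**2 + 3)*log(4*s**2 + 1/3)/2 - 25*log(4*s**2 + 1/3)*log(s**4/2 + s**2 + 5/2)/4 + 1/2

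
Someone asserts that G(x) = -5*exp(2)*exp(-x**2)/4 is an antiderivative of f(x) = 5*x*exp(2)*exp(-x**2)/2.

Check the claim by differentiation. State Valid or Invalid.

d/dx[G] = 5*x*exp(2)*exp(-x**2)/2
This equals f(x) exactly, so the claim holds.

Valid - the claim checks out under differentiation.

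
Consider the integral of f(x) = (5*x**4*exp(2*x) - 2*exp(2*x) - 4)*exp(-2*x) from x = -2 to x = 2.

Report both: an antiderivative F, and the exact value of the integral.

Differentiate the proposed F(x) back; it has to land on f(x) exactly.
F(x) = (x**5*exp(2*x) - 2*x*exp(2*x) + 2)*exp(-2*x) is an antiderivative of f.
Check: d/dx[(x**5*exp(2*x) - 2*x*exp(2*x) + 2)*exp(-2*x)] = (5*x**4*exp(2*x) - 2*exp(2*x) - 4)*exp(-2*x) = f(x).
F(2) = 2*exp(-4) + 28; F(-2) = -28 + 2*exp(4).
Integral = F(2) - F(-2) = -2*exp(4) + 2*exp(-4) + 56.

Antiderivative: F(x) = (x**5*exp(2*x) - 2*x*exp(2*x) + 2)*exp(-2*x); value = -2*exp(4) + 2*exp(-4) + 56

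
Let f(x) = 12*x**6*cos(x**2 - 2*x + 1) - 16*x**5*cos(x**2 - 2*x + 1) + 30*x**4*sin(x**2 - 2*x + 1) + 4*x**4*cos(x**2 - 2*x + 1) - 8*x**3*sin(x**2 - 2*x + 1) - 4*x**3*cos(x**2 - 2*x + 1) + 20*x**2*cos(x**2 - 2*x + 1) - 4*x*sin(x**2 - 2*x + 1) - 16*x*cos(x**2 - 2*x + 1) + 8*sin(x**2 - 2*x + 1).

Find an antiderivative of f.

Recognize the product-rule pattern: f = u'v + uv' with u = 6*x**5 - 2*x**4 - 2*x**2 + 8*x, v = sin(x**2 - 2*x + 1), so integration by parts undoes it.
Check: d/dx[6*x**5*sin(x**2 - 2*x + 1) - 2*x**4*sin(x**2 - 2*x + 1) - 2*x**2*sin(x**2 - 2*x + 1) + 8*x*sin(x**2 - 2*x + 1)] = 12*x**6*cos(x**2 - 2*x + 1) - 16*x**5*cos(x**2 - 2*x + 1) + 30*x**4*sin(x**2 - 2*x + 1) + 4*x**4*cos(x**2 - 2*x + 1) - 8*x**3*sin(x**2 - 2*x + 1) - 4*x**3*cos(x**2 - 2*x + 1) + 20*x**2*cos(x**2 - 2*x + 1) - 4*x*sin(x**2 - 2*x + 1) - 16*x*cos(x**2 - 2*x + 1) + 8*sin(x**2 - 2*x + 1) = f(x).

An antiderivative is F(x) = 6*x**5*sin(x**2 - 2*x + 1) - 2*x**4*sin(x**2 - 2*x + 1) - 2*x**2*sin(x**2 - 2*x + 1) + 8*x*sin(x**2 - 2*x + 1).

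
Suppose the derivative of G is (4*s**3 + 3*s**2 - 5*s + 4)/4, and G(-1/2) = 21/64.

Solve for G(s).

Whatever form G(s) takes, its d/ds must return the stated G'(s).
A general antiderivative is s**4/4 + s**3/4 - 5*s**2/8 + s + C.
The condition gives C = 21/64 - (-43/64) = 1.
So G(s) = s**4/4 + s**3/4 - 5*s**2/8 + s + 1.
Check: d/ds[s**4/4 + s**3/4 - 5*s**2/8 + s + 1] = s**3 + 3*s**2/4 - 5*s/4 + 1, which equals G'(s).

G(s) = s**4/4 + s**3/4 - 5*s**2/8 + s + 1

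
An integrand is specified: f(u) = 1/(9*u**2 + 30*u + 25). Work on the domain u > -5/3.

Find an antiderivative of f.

Differentiate the proposed F(u) back; it has to land on f(u) exactly.
Check: d/du[-1/(9*u + 15)] = 1/(9*u**2 + 30*u + 25) = f(u).

An antiderivative is F(u) = -1/(9*u + 15).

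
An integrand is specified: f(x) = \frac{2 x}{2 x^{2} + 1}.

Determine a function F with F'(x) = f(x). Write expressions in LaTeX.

The substitution u = 2 x^{2} + 1 works: f is exactly (dF/du)*(du/dx) for that inner function.
Check: d/dx[\frac{\log{\left(2 x^{2} + 1 \right)}}{2}] = \frac{2 x}{2 x^{2} + 1} = f(x).

An antiderivative is F(x) = \frac{\log{\left(2 x^{2} + 1 \right)}}{2}.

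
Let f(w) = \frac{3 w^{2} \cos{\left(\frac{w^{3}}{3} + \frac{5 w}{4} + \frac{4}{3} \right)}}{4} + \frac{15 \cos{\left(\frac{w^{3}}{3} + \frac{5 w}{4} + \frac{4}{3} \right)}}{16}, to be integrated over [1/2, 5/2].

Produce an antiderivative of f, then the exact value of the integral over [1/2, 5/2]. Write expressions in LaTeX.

Antiderivative: F(w) = \frac{3 \sin{\left(\frac{w^{3}}{3} + \frac{5 w}{4} + \frac{4}{3} \right)}}{4}; value = - \frac{3 \sin{\left(2 \right)}}{4} + \frac{3 \sin{\left(\frac{29}{3} \right)}}{4}

The substitution u = \frac{w^{3}}{3} + \frac{5 w}{4} + \frac{4}{3} works: f is exactly (dF/du)*(du/dw) for that inner function.
F(w) = \frac{3 \sin{\left(\frac{w^{3}}{3} + \frac{5 w}{4} + \frac{4}{3} \right)}}{4} is an antiderivative of f.
Check: d/dw[\frac{3 \sin{\left(\frac{w^{3}}{3} + \frac{5 w}{4} + \frac{4}{3} \right)}}{4}] = \frac{3 w^{2} \cos{\left(\frac{w^{3}}{3} + \frac{5 w}{4} + \frac{4}{3} \right)}}{4} + \frac{15 \cos{\left(\frac{w^{3}}{3} + \frac{5 w}{4} + \frac{4}{3} \right)}}{16} = f(w).
F(5/2) = \frac{3 \sin{\left(\frac{29}{3} \right)}}{4}; F(1/2) = \frac{3 \sin{\left(2 \right)}}{4}.
Integral = F(5/2) - F(1/2) = - \frac{3 \sin{\left(2 \right)}}{4} + \frac{3 \sin{\left(\frac{29}{3} \right)}}{4}.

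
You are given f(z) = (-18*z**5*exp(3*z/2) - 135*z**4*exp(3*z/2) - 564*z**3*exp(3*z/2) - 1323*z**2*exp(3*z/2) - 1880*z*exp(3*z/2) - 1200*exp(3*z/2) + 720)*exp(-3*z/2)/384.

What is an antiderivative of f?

Whatever form F(z) takes, F'(z) = f(z) is non-negotiable.
Check: d/dz[-z**6/128 - 9*z**5/128 - 47*z**4/128 - 147*z**3/128 - 235*z**2/96 - 25*z/8 - 5*exp(-3*z/2)/4] = (-18*z**5*exp(3*z/2) - 135*z**4*exp(3*z/2) - 564*z**3*exp(3*z/2) - 1323*z**2*exp(3*z/2) - 1880*z*exp(3*z/2) - 1200*exp(3*z/2) + 720)*exp(-3*z/2)/384 = f(z).

An antiderivative is F(z) = -z**6/128 - 9*z**5/128 - 47*z**4/128 - 147*z**3/128 - 235*z**2/96 - 25*z/8 - 5*exp(-3*z/2)/4.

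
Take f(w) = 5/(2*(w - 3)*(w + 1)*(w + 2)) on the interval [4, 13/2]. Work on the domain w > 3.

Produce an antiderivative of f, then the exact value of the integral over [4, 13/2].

Factor the denominator (2*(w - 3)*(w + 1)*(w + 2)) and decompose: f = 1/(2*(w + 2)) - 5/(8*(w + 1)) + 1/(8*(w - 3)); each piece integrates to a log, atan, or power term.
F(w) = (log(w - 3) - 5*log(w + 1) + 4*log(w + 2))/8 is an antiderivative of f.
Check: d/dw[(log(w - 3) - 5*log(w + 1) + 4*log(w + 2))/8] = 5/(2*w**3 - 14*w - 12), which equals f(w).
F(13/2) = -5*log(15/2)/8 + log(7/2)/8 + log(17/2)/2; F(4) = -5*log(5)/8 + log(6)/2.
Integral = F(13/2) - F(4) = -5*log(15/2)/8 - log(6)/2 + log(7/2)/8 + 5*log(5)/8 + log(17/2)/2.

Antiderivative: F(w) = (log(w - 3) - 5*log(w + 1) + 4*log(w + 2))/8; value = -5*log(15/2)/8 - log(6)/2 + log(7/2)/8 + 5*log(5)/8 + log(17/2)/2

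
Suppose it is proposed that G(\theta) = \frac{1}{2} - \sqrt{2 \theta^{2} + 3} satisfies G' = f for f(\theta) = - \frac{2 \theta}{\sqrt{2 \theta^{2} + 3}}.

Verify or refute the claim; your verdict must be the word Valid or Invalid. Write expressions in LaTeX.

Valid - differentiating G returns exactly f.

d/d\theta[G] = - \frac{2 \theta}{\sqrt{2 \theta^{2} + 3}}
This equals f(\theta) exactly, so the claim holds.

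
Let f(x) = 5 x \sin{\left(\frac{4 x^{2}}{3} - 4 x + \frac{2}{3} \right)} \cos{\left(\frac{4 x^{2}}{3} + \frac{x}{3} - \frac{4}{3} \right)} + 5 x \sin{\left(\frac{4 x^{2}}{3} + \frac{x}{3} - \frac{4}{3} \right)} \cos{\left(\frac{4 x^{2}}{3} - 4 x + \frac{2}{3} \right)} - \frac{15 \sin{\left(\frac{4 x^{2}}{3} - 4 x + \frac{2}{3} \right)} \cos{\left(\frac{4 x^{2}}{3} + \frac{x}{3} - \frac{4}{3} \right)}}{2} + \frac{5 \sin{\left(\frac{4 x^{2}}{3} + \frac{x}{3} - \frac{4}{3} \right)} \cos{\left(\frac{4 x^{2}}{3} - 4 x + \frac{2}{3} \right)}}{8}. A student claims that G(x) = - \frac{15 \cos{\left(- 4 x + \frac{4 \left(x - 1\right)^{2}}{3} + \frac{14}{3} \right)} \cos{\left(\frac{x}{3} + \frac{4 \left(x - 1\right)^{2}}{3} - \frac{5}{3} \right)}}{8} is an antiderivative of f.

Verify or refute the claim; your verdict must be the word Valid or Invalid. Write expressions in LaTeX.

d/dx[G] = - 5 x \sin{\left(- \frac{4 x^{2}}{3} + \frac{7 x}{3} + \frac{1}{3} \right)} \cos{\left(\frac{4 x^{2}}{3} - \frac{20 x}{3} + 6 \right)} + 5 x \sin{\left(\frac{4 x^{2}}{3} - \frac{20 x}{3} + 6 \right)} \cos{\left(- \frac{4 x^{2}}{3} + \frac{7 x}{3} + \frac{1}{3} \right)} + \frac{35 \sin{\left(- \frac{4 x^{2}}{3} + \frac{7 x}{3} + \frac{1}{3} \right)} \cos{\left(\frac{4 x^{2}}{3} - \frac{20 x}{3} + 6 \right)}}{8} - \frac{25 \sin{\left(\frac{4 x^{2}}{3} - \frac{20 x}{3} + 6 \right)} \cos{\left(- \frac{4 x^{2}}{3} + \frac{7 x}{3} + \frac{1}{3} \right)}}{2}
d/dx[G] - f(x) = - 5 x \sin{\left(- \frac{4 x^{2}}{3} + \frac{7 x}{3} + \frac{1}{3} \right)} \cos{\left(\frac{4 x^{2}}{3} - \frac{20 x}{3} + 6 \right)} + 5 x \sin{\left(\frac{4 x^{2}}{3} - \frac{20 x}{3} + 6 \right)} \cos{\left(- \frac{4 x^{2}}{3} + \frac{7 x}{3} + \frac{1}{3} \right)} - 5 x \sin{\left(\frac{4 x^{2}}{3} - 4 x + \frac{2}{3} \right)} \cos{\left(\frac{4 x^{2}}{3} + \frac{x}{3} - \frac{4}{3} \right)} - 5 x \sin{\left(\frac{4 x^{2}}{3} + \frac{x}{3} - \frac{4}{3} \right)} \cos{\left(\frac{4 x^{2}}{3} - 4 x + \frac{2}{3} \right)} + \frac{35 \sin{\left(- \frac{4 x^{2}}{3} + \frac{7 x}{3} + \frac{1}{3} \right)} \cos{\left(\frac{4 x^{2}}{3} - \frac{20 x}{3} + 6 \right)}}{8} - \frac{25 \sin{\left(\frac{4 x^{2}}{3} - \frac{20 x}{3} + 6 \right)} \cos{\left(- \frac{4 x^{2}}{3} + \frac{7 x}{3} + \frac{1}{3} \right)}}{2} + \frac{15 \sin{\left(\frac{4 x^{2}}{3} - 4 x + \frac{2}{3} \right)} \cos{\left(\frac{4 x^{2}}{3} + \frac{x}{3} - \frac{4}{3} \right)}}{2} - \frac{5 \sin{\left(\frac{4 x^{2}}{3} + \frac{x}{3} - \frac{4}{3} \right)} \cos{\left(\frac{4 x^{2}}{3} - 4 x + \frac{2}{3} \right)}}{8} != 0.

Invalid: d/dx[G] - f = - 5 x \sin{\left(- \frac{4 x^{2}}{3} + \frac{7 x}{3} + \frac{1}{3} \right)} \cos{\left(\frac{4 x^{2}}{3} - \frac{20 x}{3} + 6 \right)} + 5 x \sin{\left(\frac{4 x^{2}}{3} - \frac{20 x}{3} + 6 \right)} \cos{\left(- \frac{4 x^{2}}{3} + \frac{7 x}{3} + \frac{1}{3} \right)} - 5 x \sin{\left(\frac{4 x^{2}}{3} - 4 x + \frac{2}{3} \right)} \cos{\left(\frac{4 x^{2}}{3} + \frac{x}{3} - \frac{4}{3} \right)} - 5 x \sin{\left(\frac{4 x^{2}}{3} + \frac{x}{3} - \frac{4}{3} \right)} \cos{\left(\frac{4 x^{2}}{3} - 4 x + \frac{2}{3} \right)} + \frac{35 \sin{\left(- \frac{4 x^{2}}{3} + \frac{7 x}{3} + \frac{1}{3} \right)} \cos{\left(\frac{4 x^{2}}{3} - \frac{20 x}{3} + 6 \right)}}{8} - \frac{25 \sin{\left(\frac{4 x^{2}}{3} - \frac{20 x}{3} + 6 \right)} \cos{\left(- \frac{4 x^{2}}{3} + \frac{7 x}{3} + \frac{1}{3} \right)}}{2} + \frac{15 \sin{\left(\frac{4 x^{2}}{3} - 4 x + \frac{2}{3} \right)} \cos{\left(\frac{4 x^{2}}{3} + \frac{x}{3} - \frac{4}{3} \right)}}{2} - \frac{5 \sin{\left(\frac{4 x^{2}}{3} + \frac{x}{3} - \frac{4}{3} \right)} \cos{\left(\frac{4 x^{2}}{3} - 4 x + \frac{2}{3} \right)}}{8}, which is not 0.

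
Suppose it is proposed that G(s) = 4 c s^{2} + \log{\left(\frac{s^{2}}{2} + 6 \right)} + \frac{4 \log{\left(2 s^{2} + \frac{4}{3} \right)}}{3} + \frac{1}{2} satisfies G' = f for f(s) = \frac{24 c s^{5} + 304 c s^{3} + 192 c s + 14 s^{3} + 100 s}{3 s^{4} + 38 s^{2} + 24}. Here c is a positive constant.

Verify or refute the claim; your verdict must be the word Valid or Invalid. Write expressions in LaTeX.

d/ds[G] = \frac{24 c s^{5} + 304 c s^{3} + 192 c s + 14 s^{3} + 100 s}{3 s^{4} + 38 s^{2} + 24}
This equals f(s) exactly, so the claim holds.

Valid - differentiating G returns exactly f.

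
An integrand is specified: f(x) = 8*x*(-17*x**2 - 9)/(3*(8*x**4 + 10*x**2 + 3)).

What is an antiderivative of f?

An antiderivative F(x) passes only if d/dx[F] lands on f(x) exactly.
Check: d/dx[-log(2*x**2 + 1)/3 - 5*log(4*x**2 + 3)/2] = (-136*x**3 - 72*x)/(24*x**4 + 30*x**2 + 9), which equals f(x).

An antiderivative is F(x) = -log(2*x**2 + 1)/3 - 5*log(4*x**2 + 3)/2.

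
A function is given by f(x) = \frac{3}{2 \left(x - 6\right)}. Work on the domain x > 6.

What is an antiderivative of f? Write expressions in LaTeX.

An antiderivative is F(x) = \frac{3 \log{\left(x - 6 \right)}}{2}.

Any candidate F(x) must reproduce f(x) exactly when differentiated.
Check: d/dx[\frac{3 \log{\left(x - 6 \right)}}{2}] = \frac{3}{2 x - 12}, which equals f(x).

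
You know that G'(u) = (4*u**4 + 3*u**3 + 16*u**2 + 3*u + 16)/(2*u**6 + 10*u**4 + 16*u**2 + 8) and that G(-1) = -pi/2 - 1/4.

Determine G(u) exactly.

G(u) = (8*(u**2 + 2)*atan(u) - 3)/(4*(u**2 + 2))

Differentiate the proposed G(u) back; it has to land on the given G'(u).
A general antiderivative is 2*atan(u) - 3/(4*(u**2 + 2)) + C.
The condition gives C = -pi/2 - 1/4 - (-pi/2 - 1/4) = 0.
So G(u) = (8*(u**2 + 2)*atan(u) - 3)/(4*(u**2 + 2)).
Check: d/du[(8*(u**2 + 2)*atan(u) - 3)/(4*(u**2 + 2))] = (4*u**4 + 3*u**3 + 16*u**2 + 3*u + 16)/(2*u**6 + 10*u**4 + 16*u**2 + 8) = G'(u).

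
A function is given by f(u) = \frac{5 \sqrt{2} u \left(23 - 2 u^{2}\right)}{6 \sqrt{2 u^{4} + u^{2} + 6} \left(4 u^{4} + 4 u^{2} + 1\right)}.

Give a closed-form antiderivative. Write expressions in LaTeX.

Recognize the product-rule pattern: f = v'r + vr' with v = - \frac{5}{3 \left(2 u^{2} + 1\right)}, r = \sqrt{u^{4} + \frac{u^{2}}{2} + 3}, so integration by parts undoes it.
Check: d/du[- \frac{5 \sqrt{2} \sqrt{2 u^{4} + u^{2} + 6}}{6 \left(2 u^{2} + 1\right)}] = \frac{- 10 \sqrt{2} u^{3} + 115 \sqrt{2} u}{24 u^{4} \sqrt{2 u^{4} + u^{2} + 6} + 24 u^{2} \sqrt{2 u^{4} + u^{2} + 6} + 6 \sqrt{2 u^{4} + u^{2} + 6}}, which equals f(u).

An antiderivative is F(u) = - \frac{5 \sqrt{2} \sqrt{2 u^{4} + u^{2} + 6}}{6 \left(2 u^{2} + 1\right)}.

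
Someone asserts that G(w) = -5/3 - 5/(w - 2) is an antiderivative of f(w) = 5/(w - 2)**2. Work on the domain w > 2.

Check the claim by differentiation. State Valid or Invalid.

Valid - the claim checks out under differentiation.

d/dw[G] = 5/(w**2 - 4*w + 4)
This equals f(w) exactly, so the claim holds.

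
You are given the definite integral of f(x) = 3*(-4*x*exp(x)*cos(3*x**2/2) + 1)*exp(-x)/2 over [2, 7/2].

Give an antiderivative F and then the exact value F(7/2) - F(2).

A candidate is checked by its d/dx: the result must match f(x).
F(x) = (-4*exp(x)*sin(3*x**2/2) - 3)*exp(-x)/2 is an antiderivative of f.
Check: d/dx[(-4*exp(x)*sin(3*x**2/2) - 3)*exp(-x)/2] = (-12*x*exp(x)*cos(3*x**2/2) + 3)*exp(-x)/2, which equals f(x).
F(7/2) = -3*exp(-7/2)/2 - 2*sin(147/8); F(2) = -3*exp(-2)/2 - 2*sin(6).
Integral = F(7/2) - F(2) = 2*sin(6) - 3*exp(-7/2)/2 + 3*exp(-2)/2 - 2*sin(147/8).

Antiderivative: F(x) = (-4*exp(x)*sin(3*x**2/2) - 3)*exp(-x)/2; value = 2*sin(6) - 3*exp(-7/2)/2 + 3*exp(-2)/2 - 2*sin(147/8)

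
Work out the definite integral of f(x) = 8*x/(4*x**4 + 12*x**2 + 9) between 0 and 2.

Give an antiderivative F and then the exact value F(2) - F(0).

The substitution u = x**2 + 3/2 works: f is exactly (dF/du)*(du/dx) for that inner function.
F(x) = -2/(2*x**2 + 3) is an antiderivative of f.
Check: d/dx[-2/(2*x**2 + 3)] = 8*x/(4*x**4 + 12*x**2 + 9) = f(x).
F(2) = -2/11; F(0) = -2/3.
Integral = F(2) - F(0) = 16/33.

Antiderivative: F(x) = -2/(2*x**2 + 3); value = 16/33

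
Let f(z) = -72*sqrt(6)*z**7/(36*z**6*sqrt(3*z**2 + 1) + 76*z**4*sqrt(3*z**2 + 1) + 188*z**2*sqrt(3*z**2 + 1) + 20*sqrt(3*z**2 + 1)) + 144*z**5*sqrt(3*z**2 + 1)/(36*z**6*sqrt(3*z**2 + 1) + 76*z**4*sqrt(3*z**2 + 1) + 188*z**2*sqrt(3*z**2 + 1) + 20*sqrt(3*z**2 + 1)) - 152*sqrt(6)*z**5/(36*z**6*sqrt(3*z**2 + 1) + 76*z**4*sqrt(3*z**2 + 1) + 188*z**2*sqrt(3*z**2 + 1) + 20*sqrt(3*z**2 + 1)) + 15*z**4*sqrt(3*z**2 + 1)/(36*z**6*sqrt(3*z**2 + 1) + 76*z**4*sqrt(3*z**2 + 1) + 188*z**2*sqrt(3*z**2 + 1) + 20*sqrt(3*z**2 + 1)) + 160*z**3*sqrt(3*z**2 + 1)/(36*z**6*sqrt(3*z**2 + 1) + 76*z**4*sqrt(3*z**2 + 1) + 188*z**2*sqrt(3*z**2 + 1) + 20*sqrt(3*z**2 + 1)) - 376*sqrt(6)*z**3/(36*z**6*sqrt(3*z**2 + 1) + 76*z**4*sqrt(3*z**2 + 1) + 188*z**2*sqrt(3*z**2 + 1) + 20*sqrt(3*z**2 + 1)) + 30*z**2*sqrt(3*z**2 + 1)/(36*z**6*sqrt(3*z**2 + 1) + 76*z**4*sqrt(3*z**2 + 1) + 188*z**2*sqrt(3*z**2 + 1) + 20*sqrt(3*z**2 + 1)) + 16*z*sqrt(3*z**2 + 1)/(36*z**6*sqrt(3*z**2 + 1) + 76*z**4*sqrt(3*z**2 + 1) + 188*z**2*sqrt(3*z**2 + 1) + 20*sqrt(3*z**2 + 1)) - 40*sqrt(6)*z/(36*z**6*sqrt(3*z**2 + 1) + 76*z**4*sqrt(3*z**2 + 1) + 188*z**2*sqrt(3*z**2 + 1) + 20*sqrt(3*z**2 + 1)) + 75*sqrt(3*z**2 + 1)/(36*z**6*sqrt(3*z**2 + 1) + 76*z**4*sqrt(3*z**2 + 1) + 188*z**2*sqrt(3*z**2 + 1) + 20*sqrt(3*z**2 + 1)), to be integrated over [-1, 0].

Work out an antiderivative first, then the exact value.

Antiderivative: F(z) = -2*sqrt(2*z**2 + 2/3) + log(z**4 + 2*z**2 + 5) + 5*atan(3*z)/4; value = -log(8) + 5*atan(3)/4 + log(5) + 2*sqrt(6)/3

Integrate term by term and add the pieces.
F(z) = -2*sqrt(2*z**2 + 2/3) + log(z**4 + 2*z**2 + 5) + 5*atan(3*z)/4 is an antiderivative of f.
Check: d/dz[-2*sqrt(2*z**2 + 2/3) + log(z**4 + 2*z**2 + 5) + 5*atan(3*z)/4] = (-72*sqrt(6)*z**7 + 144*z**5*sqrt(3*z**2 + 1) - 152*sqrt(6)*z**5 + 15*z**4*sqrt(3*z**2 + 1) + 160*z**3*sqrt(3*z**2 + 1) - 376*sqrt(6)*z**3 + 30*z**2*sqrt(3*z**2 + 1) + 16*z*sqrt(3*z**2 + 1) - 40*sqrt(6)*z + 75*sqrt(3*z**2 + 1))/(36*z**6*sqrt(3*z**2 + 1) + 76*z**4*sqrt(3*z**2 + 1) + 188*z**2*sqrt(3*z**2 + 1) + 20*sqrt(3*z**2 + 1)), which equals f(z).
F(0) = -2*sqrt(6)/3 + log(5); F(-1) = -4*sqrt(6)/3 - 5*atan(3)/4 + log(8).
Integral = F(0) - F(-1) = -log(8) + 5*atan(3)/4 + log(5) + 2*sqrt(6)/3.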